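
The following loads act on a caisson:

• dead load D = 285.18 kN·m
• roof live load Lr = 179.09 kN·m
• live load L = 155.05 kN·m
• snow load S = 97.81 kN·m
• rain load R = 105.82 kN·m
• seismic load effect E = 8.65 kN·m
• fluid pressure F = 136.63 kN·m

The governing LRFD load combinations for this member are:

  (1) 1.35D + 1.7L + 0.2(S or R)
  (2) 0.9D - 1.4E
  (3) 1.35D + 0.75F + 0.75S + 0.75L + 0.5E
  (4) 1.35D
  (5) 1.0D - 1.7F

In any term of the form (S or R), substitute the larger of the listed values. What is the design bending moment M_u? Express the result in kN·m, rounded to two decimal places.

681.44 kN·m

(S or R) → R = 105.82 kN·m.
(1) 1.35(285.18) + 1.7(155.05) + 0.2(105.82) = 384.99 + 263.59 + 21.16 = 669.74
(2) 0.9(285.18) - 1.4(8.65) = 256.66 - 12.11 = 244.55
(3) 1.35(285.18) + 0.75(136.63) + 0.75(97.81) + 0.75(155.05) + 0.5(8.65) = 384.99 + 102.47 + 73.36 + 116.29 + 4.33 = 681.44
(4) 1.35(285.18) = 384.99
(5) 1.0(285.18) - 1.7(136.63) = 285.18 - 232.27 = 52.91
Maximum is from combination 3.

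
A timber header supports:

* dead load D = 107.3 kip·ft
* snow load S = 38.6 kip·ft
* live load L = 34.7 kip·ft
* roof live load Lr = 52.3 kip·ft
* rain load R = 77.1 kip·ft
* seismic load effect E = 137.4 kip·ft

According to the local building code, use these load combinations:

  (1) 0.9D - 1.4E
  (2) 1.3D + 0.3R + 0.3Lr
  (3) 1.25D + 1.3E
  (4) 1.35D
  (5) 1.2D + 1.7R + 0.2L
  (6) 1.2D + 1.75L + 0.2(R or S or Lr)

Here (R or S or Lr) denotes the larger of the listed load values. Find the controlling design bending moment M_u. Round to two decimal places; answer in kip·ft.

312.75 kip·ft

(R or S or Lr) → R = 77.1 kip·ft.
(1) 0.9(107.3) - 1.4(137.4) = 96.57 - 192.36 = -95.79
(2) 1.3(107.3) + 0.3(77.1) + 0.3(52.3) = 139.49 + 23.13 + 15.69 = 178.31
(3) 1.25(107.3) + 1.3(137.4) = 134.13 + 178.62 = 312.75
(4) 1.35(107.3) = 144.86
(5) 1.2(107.3) + 1.7(77.1) + 0.2(34.7) = 128.76 + 131.07 + 6.94 = 266.77
(6) 1.2(107.3) + 1.75(34.7) + 0.2(77.1) = 128.76 + 60.73 + 15.42 = 204.91
The controlling combination is 3, giving 312.75 kip·ft.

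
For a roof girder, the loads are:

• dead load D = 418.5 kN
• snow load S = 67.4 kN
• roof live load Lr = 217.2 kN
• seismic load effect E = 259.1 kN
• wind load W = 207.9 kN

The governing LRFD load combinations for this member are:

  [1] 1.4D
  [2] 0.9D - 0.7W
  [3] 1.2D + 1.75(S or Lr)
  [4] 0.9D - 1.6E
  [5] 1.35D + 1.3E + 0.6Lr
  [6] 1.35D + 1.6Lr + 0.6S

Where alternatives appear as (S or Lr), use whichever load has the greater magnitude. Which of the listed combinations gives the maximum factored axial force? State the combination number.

(S or Lr) → Lr = 217.2 kN.
[1] 1.4(418.5) = 585.9
[2] 0.9(418.5) - 0.7(207.9) = 231.1
[3] 1.2(418.5) + 1.75(217.2) = 502.2 + 380.1 = 882.3
[4] 0.9(418.5) - 1.6(259.1) = 376.7 - 414.6 = -37.9
[5] 1.35(418.5) + 1.3(259.1) + 0.6(217.2) = 565.0 + 336.8 + 130.3 = 1032.1
[6] 1.35(418.5) + 1.6(217.2) + 0.6(67.4) = 565.0 + 347.5 + 40.4 = 952.9
The largest value is 1032.1 kN from combination 5.

Combination 5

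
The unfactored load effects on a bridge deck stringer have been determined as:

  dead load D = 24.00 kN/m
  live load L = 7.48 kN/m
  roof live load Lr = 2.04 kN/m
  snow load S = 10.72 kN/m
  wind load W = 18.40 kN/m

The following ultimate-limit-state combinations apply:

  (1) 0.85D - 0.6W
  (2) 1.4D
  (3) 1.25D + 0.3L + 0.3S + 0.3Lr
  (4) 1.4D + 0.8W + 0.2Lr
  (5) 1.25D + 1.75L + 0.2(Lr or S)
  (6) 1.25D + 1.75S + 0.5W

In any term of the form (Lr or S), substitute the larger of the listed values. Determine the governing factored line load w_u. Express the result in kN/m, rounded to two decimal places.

(Lr or S) → S = 10.72 kN/m.
(1) 0.85(24.00) - 0.6(18.40) = 20.40 - 11.04 = 9.36
(2) 1.4(24.00) = 33.60
(3) 1.25(24.00) + 0.3(7.48) + 0.3(10.72) + 0.3(2.04) = 30.00 + 2.24 + 3.22 + 0.61 = 36.07
(4) 1.4(24.00) + 0.8(18.40) + 0.2(2.04) = 33.60 + 14.72 + 0.41 = 48.73
(5) 1.25(24.00) + 1.75(7.48) + 0.2(10.72) = 30.00 + 13.09 + 2.14 = 45.23
(6) 1.25(24.00) + 1.75(10.72) + 0.5(18.40) = 30.00 + 18.76 + 9.20 = 57.96
Maximum is from combination 6.

57.96 kN/m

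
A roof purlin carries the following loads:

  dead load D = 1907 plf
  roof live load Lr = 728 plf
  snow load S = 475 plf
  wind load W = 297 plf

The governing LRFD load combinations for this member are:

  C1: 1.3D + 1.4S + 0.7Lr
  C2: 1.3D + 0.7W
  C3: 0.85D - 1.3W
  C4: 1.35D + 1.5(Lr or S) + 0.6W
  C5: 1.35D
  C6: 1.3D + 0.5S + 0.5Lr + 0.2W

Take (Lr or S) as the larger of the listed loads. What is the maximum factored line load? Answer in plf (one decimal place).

(Lr or S) → Lr = 728 plf.
C1: 1.3(1907) + 1.4(475) + 0.7(728) = 2479.1 + 665.0 + 509.6 = 3653.7
C2: 1.3(1907) + 0.7(297) = 2479.1 + 207.9 = 2687.0
C3: 0.85(1907) - 1.3(297) = 1621.0 - 386.1 = 1234.9
C4: 1.35(1907) + 1.5(728) + 0.6(297) = 2574.5 + 1092.0 + 178.2 = 3844.7
C5: 1.35(1907) = 2574.5
C6: 1.3(1907) + 0.5(475) + 0.5(728) + 0.2(297) = 2479.1 + 237.5 + 364.0 + 59.4 = 3140.0
Maximum is from combination 4.

3844.7 plf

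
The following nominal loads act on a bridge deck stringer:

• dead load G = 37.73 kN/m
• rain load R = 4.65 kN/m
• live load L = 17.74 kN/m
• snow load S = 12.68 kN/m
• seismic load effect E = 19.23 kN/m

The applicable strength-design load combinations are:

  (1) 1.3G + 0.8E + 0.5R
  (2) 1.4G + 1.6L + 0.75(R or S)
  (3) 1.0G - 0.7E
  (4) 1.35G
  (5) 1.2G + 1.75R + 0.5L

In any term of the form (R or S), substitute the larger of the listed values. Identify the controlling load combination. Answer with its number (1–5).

Combination 2

(R or S) → S = 12.68 kN/m.
(1) 1.3(37.73) + 0.8(19.23) + 0.5(4.65) = 49.05 + 15.38 + 2.33 = 66.76
(2) 1.4(37.73) + 1.6(17.74) + 0.75(12.68) = 90.72
(3) 1.0(37.73) - 0.7(19.23) = 37.73 - 13.46 = 24.27
(4) 1.35(37.73) = 50.94
(5) 1.2(37.73) + 1.75(4.65) + 0.5(17.74) = 62.28
The largest value is 90.72 kN/m from combination 2.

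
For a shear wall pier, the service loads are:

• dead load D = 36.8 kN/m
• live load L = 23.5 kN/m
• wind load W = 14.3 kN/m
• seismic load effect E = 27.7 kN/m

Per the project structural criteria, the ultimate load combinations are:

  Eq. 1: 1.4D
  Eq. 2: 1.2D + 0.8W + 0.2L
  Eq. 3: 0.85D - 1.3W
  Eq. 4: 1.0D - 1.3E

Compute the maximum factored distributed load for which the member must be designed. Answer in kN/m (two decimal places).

Eq. 1: 1.4(36.8) = 51.52
Eq. 2: 1.2(36.8) + 0.8(14.3) + 0.2(23.5) = 44.16 + 11.44 + 4.70 = 60.30
Eq. 3: 0.85(36.8) - 1.3(14.3) = 31.28 - 18.59 = 12.69
Eq. 4: 1.0(36.8) - 1.3(27.7) = 36.80 - 36.01 = 0.79
Maximum is from combination 2.

60.30 kN/m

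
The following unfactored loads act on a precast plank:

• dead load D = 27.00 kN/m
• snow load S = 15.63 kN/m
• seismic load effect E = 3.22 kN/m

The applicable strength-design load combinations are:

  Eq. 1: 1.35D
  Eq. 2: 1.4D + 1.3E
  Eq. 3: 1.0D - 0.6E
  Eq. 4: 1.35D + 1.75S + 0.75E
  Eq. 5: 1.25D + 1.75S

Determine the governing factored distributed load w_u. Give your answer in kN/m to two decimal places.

66.22 kN/m

Eq. 1: 1.35(27.00) = 36.45
Eq. 2: 1.4(27.00) + 1.3(3.22) = 41.99
Eq. 3: 1.0(27.00) - 0.6(3.22) = 25.07
Eq. 4: 1.35(27.00) + 1.75(15.63) + 0.75(3.22) = 66.22
Eq. 5: 1.25(27.00) + 1.75(15.63) = 61.10
The controlling combination is 4, giving 66.22 kN/m.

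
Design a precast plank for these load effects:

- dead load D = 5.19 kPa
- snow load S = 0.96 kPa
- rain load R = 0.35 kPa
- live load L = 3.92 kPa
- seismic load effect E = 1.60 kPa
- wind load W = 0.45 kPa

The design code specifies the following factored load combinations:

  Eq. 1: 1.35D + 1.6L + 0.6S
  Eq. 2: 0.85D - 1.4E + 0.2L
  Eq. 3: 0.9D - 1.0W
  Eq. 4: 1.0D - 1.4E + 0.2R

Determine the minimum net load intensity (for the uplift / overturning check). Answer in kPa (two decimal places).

Eq. 1: 1.35(5.19) + 1.6(3.92) + 0.6(0.96) = 13.85
Eq. 2: 0.85(5.19) - 1.4(1.60) + 0.2(3.92) = 2.96
Eq. 3: 0.9(5.19) - 1.0(0.45) = 4.67 - 0.45 = 4.22
Eq. 4: 1.0(5.19) - 1.4(1.60) + 0.2(0.35) = 5.19 - 2.24 + 0.07 = 3.02
Combination 2 gives the minimum: 2.96 kPa.

2.96 kPa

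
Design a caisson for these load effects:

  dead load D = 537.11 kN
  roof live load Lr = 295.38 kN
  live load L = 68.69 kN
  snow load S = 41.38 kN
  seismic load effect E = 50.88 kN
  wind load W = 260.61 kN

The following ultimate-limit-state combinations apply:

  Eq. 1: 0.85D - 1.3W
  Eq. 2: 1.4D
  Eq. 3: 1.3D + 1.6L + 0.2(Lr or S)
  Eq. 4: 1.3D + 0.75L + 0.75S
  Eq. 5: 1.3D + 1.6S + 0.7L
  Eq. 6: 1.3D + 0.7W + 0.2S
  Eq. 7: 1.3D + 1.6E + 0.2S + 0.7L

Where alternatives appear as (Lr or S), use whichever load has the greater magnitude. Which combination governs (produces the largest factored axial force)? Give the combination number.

Combination 6

(Lr or S) → Lr = 295.38 kN.
Eq. 1: 0.85(537.11) - 1.3(260.61) = 456.54 - 338.79 = 117.75
Eq. 2: 1.4(537.11) = 751.95
Eq. 3: 1.3(537.11) + 1.6(68.69) + 0.2(295.38) = 698.24 + 109.90 + 59.08 = 867.22
Eq. 4: 1.3(537.11) + 0.75(68.69) + 0.75(41.38) = 698.24 + 51.52 + 31.04 = 780.80
Eq. 5: 1.3(537.11) + 1.6(41.38) + 0.7(68.69) = 698.24 + 66.21 + 48.08 = 812.53
Eq. 6: 1.3(537.11) + 0.7(260.61) + 0.2(41.38) = 698.24 + 182.43 + 8.28 = 888.95
Eq. 7: 1.3(537.11) + 1.6(50.88) + 0.2(41.38) + 0.7(68.69) = 698.24 + 81.41 + 8.28 + 48.08 = 836.01
The largest value is 888.95 kN from combination 6.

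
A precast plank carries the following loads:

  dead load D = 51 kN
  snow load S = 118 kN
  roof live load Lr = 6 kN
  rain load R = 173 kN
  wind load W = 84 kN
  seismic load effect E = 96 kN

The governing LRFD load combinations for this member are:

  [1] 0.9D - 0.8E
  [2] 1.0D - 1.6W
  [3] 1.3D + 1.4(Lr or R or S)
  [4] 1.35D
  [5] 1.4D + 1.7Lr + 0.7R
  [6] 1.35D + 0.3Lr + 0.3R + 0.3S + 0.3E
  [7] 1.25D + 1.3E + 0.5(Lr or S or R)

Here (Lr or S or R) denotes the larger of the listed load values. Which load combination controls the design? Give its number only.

(Lr or R or S) → R = 173 kN; (Lr or S or R) → R = 173 kN.
[1] 0.9(51) - 0.8(96) = 45.9 - 76.8 = -30.9
[2] 1.0(51) - 1.6(84) = 51.0 - 134.4 = -83.4
[3] 1.3(51) + 1.4(173) = 66.3 + 242.2 = 308.5
[4] 1.35(51) = 68.9
[5] 1.4(51) + 1.7(6) + 0.7(173) = 71.4 + 10.2 + 121.1 = 202.7
[6] 1.35(51) + 0.3(6) + 0.3(173) + 0.3(118) + 0.3(96) = 68.9 + 1.8 + 51.9 + 35.4 + 28.8 = 186.8
[7] 1.25(51) + 1.3(96) + 0.5(173) = 63.8 + 124.8 + 86.5 = 275.1
The largest value is 308.5 kN from combination 3.

Combination 3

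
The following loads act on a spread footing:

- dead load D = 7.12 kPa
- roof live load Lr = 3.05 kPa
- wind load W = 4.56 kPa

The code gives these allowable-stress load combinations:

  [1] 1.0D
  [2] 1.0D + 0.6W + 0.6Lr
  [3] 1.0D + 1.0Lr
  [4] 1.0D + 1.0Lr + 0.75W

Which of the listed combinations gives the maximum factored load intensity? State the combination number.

[1] 1.0(7.12) = 7.12
[2] 1.0(7.12) + 0.6(4.56) + 0.6(3.05) = 11.69
[3] 1.0(7.12) + 1.0(3.05) = 10.17
[4] 1.0(7.12) + 1.0(3.05) + 0.75(4.56) = 13.59
The largest value is 13.59 kPa from combination 4.

Combination 4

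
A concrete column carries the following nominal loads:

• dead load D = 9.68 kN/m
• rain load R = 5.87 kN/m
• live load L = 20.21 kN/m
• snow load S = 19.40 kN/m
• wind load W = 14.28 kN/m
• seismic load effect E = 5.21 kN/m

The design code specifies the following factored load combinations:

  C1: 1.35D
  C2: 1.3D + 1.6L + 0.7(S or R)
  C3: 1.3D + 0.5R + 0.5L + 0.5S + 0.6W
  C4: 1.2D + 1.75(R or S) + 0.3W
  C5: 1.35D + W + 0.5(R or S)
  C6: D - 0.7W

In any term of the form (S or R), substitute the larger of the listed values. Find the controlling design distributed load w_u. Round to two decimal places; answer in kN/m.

58.50 kN/m

(S or R) → S = 19.40 kN/m; (R or S) → S = 19.40 kN/m.
C1: 1.35(9.68) = 13.07
C2: 1.3(9.68) + 1.6(20.21) + 0.7(19.40) = 12.58 + 32.34 + 13.58 = 58.50
C3: 1.3(9.68) + 0.5(5.87) + 0.5(20.21) + 0.5(19.40) + 0.6(14.28) = 43.89
C4: 1.2(9.68) + 1.75(19.40) + 0.3(14.28) = 11.62 + 33.95 + 4.28 = 49.85
C5: 1.35(9.68) + 1.0(14.28) + 0.5(19.40) = 13.07 + 14.28 + 9.70 = 37.05
C6: 1.0(9.68) - 0.7(14.28) = 9.68 - 10.00 = -0.32
The controlling combination is 2, giving 58.50 kN/m.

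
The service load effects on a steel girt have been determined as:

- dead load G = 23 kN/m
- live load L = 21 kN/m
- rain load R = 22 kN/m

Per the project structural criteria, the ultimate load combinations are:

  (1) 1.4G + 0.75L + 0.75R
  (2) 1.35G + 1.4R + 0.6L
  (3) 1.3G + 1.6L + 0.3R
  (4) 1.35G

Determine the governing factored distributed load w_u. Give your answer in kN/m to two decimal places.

74.45 kN/m

(1) 1.4(23) + 0.75(21) + 0.75(22) = 64.45
(2) 1.35(23) + 1.4(22) + 0.6(21) = 74.45
(3) 1.3(23) + 1.6(21) + 0.3(22) = 70.10
(4) 1.35(23) = 31.05
The controlling combination is 2, giving 74.45 kN/m.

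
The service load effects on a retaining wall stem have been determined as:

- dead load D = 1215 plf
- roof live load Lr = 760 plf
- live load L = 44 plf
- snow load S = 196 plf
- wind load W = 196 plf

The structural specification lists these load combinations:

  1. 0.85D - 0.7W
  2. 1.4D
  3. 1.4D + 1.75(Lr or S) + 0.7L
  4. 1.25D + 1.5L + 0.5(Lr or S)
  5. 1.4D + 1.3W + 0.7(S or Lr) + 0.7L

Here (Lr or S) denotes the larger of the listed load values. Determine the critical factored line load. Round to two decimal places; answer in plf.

3061.80 plf

(Lr or S) → Lr = 760 plf; (S or Lr) → Lr = 760 plf.
1. 0.85(1215) - 0.7(196) = 1032.75 - 137.20 = 895.55
2. 1.4(1215) = 1701.00
3. 1.4(1215) + 1.75(760) + 0.7(44) = 1701.00 + 1330.00 + 30.80 = 3061.80
4. 1.25(1215) + 1.5(44) + 0.5(760) = 1518.75 + 66.00 + 380.00 = 1964.75
5. 1.4(1215) + 1.3(196) + 0.7(760) + 0.7(44) = 1701.00 + 254.80 + 532.00 + 30.80 = 2518.60
The controlling combination is 3, giving 3061.80 plf.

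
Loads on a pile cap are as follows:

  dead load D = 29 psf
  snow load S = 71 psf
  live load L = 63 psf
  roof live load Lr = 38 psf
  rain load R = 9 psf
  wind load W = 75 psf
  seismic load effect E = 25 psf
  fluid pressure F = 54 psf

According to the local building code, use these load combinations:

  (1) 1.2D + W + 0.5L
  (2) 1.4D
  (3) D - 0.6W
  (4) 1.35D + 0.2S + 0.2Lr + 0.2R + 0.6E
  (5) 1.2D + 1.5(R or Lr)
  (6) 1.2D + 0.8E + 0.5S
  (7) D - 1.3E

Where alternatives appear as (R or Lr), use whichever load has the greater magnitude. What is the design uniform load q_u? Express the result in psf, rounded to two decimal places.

(R or Lr) → Lr = 38 psf.
(1) 1.2(29) + 1.0(75) + 0.5(63) = 34.80 + 75.00 + 31.50 = 141.30
(2) 1.4(29) = 40.60
(3) 1.0(29) - 0.6(75) = 29.00 - 45.00 = -16.00
(4) 1.35(29) + 0.2(71) + 0.2(38) + 0.2(9) + 0.6(25) = 39.15 + 14.20 + 7.60 + 1.80 + 15.00 = 77.75
(5) 1.2(29) + 1.5(38) = 34.80 + 57.00 = 91.80
(6) 1.2(29) + 0.8(25) + 0.5(71) = 34.80 + 20.00 + 35.50 = 90.30
(7) 1.0(29) - 1.3(25) = 29.00 - 32.50 = -3.50
Combination 1 governs: q_u = 141.30 psf.

141.30 psf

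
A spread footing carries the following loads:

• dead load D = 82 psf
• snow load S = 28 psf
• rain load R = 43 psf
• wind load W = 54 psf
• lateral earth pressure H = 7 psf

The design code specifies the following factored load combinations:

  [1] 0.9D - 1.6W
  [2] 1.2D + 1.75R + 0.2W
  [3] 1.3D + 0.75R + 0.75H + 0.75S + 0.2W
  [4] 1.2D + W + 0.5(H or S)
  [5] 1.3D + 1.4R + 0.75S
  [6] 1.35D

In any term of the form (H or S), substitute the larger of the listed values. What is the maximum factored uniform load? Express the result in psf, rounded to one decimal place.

187.8 psf

(H or S) → S = 28 psf.
[1] 0.9(82) - 1.6(54) = 73.8 - 86.4 = -12.6
[2] 1.2(82) + 1.75(43) + 0.2(54) = 98.4 + 75.3 + 10.8 = 184.5
[3] 1.3(82) + 0.75(43) + 0.75(7) + 0.75(28) + 0.2(54) = 175.9
[4] 1.2(82) + 1.0(54) + 0.5(28) = 98.4 + 54.0 + 14.0 = 166.4
[5] 1.3(82) + 1.4(43) + 0.75(28) = 106.6 + 60.2 + 21.0 = 187.8
[6] 1.35(82) = 110.7
The controlling combination is 5, giving 187.8 psf.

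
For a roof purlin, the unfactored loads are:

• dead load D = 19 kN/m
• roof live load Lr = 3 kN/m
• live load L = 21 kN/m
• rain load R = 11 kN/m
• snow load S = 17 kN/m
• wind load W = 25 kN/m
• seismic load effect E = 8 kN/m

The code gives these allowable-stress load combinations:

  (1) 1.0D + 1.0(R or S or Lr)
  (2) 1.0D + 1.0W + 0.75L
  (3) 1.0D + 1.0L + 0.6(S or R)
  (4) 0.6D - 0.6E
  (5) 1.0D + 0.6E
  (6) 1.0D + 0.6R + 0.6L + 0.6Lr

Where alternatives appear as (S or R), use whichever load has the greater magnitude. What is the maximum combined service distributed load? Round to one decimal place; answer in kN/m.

59.8 kN/m

(R or S or Lr) → S = 17 kN/m; (S or R) → S = 17 kN/m.
(1) 1.0(19) + 1.0(17) = 19.0 + 17.0 = 36.0
(2) 1.0(19) + 1.0(25) + 0.75(21) = 19.0 + 25.0 + 15.8 = 59.8
(3) 1.0(19) + 1.0(21) + 0.6(17) = 19.0 + 21.0 + 10.2 = 50.2
(4) 0.6(19) - 0.6(8) = 11.4 - 4.8 = 6.6
(5) 1.0(19) + 0.6(8) = 19.0 + 4.8 = 23.8
(6) 1.0(19) + 0.6(11) + 0.6(21) + 0.6(3) = 19.0 + 6.6 + 12.6 + 1.8 = 40.0
Maximum is from combination 2.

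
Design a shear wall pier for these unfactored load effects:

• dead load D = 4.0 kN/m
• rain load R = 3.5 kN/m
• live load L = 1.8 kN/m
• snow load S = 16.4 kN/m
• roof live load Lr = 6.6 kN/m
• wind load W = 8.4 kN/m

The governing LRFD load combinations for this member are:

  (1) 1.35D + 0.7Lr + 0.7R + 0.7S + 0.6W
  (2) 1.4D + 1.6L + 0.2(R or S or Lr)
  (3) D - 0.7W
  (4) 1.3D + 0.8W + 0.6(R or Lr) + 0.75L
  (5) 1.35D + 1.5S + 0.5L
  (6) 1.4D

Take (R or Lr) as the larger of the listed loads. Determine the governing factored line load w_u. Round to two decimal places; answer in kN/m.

(R or S or Lr) → S = 16.4 kN/m; (R or Lr) → Lr = 6.6 kN/m.
(1) 1.35(4.0) + 0.7(6.6) + 0.7(3.5) + 0.7(16.4) + 0.6(8.4) = 5.40 + 4.62 + 2.45 + 11.48 + 5.04 = 28.99
(2) 1.4(4.0) + 1.6(1.8) + 0.2(16.4) = 5.60 + 2.88 + 3.28 = 11.76
(3) 1.0(4.0) - 0.7(8.4) = 4.00 - 5.88 = -1.88
(4) 1.3(4.0) + 0.8(8.4) + 0.6(6.6) + 0.75(1.8) = 5.20 + 6.72 + 3.96 + 1.35 = 17.23
(5) 1.35(4.0) + 1.5(16.4) + 0.5(1.8) = 5.40 + 24.60 + 0.90 = 30.90
(6) 1.4(4.0) = 5.60
Combination 5 governs: w_u = 30.90 kN/m.

30.90 kN/m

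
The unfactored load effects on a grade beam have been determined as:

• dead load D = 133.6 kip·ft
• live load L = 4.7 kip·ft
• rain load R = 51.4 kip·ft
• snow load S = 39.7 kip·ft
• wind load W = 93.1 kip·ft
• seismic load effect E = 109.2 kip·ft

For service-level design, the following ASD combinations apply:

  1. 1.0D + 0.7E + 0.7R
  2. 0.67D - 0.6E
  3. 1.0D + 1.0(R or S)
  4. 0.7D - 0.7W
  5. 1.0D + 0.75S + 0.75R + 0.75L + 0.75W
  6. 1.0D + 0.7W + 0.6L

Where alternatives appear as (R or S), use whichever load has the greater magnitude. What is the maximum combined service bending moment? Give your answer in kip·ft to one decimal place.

275.3 kip·ft

(R or S) → R = 51.4 kip·ft.
1. 1.0(133.6) + 0.7(109.2) + 0.7(51.4) = 246.0
2. 0.67(133.6) - 0.6(109.2) = 24.0
3. 1.0(133.6) + 1.0(51.4) = 185.0
4. 0.7(133.6) - 0.7(93.1) = 28.4
5. 1.0(133.6) + 0.75(39.7) + 0.75(51.4) + 0.75(4.7) + 0.75(93.1) = 275.3
6. 1.0(133.6) + 0.7(93.1) + 0.6(4.7) = 201.6
Combination 5 governs: M = 275.3 kip·ft.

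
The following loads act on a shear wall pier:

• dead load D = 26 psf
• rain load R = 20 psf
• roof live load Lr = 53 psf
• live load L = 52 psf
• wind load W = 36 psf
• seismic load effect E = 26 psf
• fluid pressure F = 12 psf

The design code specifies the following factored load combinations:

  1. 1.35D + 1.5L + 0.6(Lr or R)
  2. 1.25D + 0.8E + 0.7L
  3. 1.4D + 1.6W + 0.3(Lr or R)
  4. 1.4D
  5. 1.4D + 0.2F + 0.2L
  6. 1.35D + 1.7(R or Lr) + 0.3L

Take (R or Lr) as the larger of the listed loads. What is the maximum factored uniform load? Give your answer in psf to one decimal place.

144.9 psf

(Lr or R) → Lr = 53 psf; (R or Lr) → Lr = 53 psf.
1. 1.35(26) + 1.5(52) + 0.6(53) = 35.1 + 78.0 + 31.8 = 144.9
2. 1.25(26) + 0.8(26) + 0.7(52) = 32.5 + 20.8 + 36.4 = 89.7
3. 1.4(26) + 1.6(36) + 0.3(53) = 36.4 + 57.6 + 15.9 = 109.9
4. 1.4(26) = 36.4
5. 1.4(26) + 0.2(12) + 0.2(52) = 36.4 + 2.4 + 10.4 = 49.2
6. 1.35(26) + 1.7(53) + 0.3(52) = 35.1 + 90.1 + 15.6 = 140.8
Maximum is from combination 1.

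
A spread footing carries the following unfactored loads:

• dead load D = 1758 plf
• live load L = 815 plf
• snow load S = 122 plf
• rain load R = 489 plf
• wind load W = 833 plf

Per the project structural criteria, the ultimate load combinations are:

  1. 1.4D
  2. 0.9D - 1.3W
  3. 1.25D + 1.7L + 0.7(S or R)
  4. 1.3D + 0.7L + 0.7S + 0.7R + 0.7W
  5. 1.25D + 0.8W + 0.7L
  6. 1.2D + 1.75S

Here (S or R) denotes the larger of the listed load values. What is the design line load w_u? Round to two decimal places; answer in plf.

3925.30 plf

(S or R) → R = 489 plf.
1. 1.4(1758) = 2461.20
2. 0.9(1758) - 1.3(833) = 1582.20 - 1082.90 = 499.30
3. 1.25(1758) + 1.7(815) + 0.7(489) = 2197.50 + 1385.50 + 342.30 = 3925.30
4. 1.3(1758) + 0.7(815) + 0.7(122) + 0.7(489) + 0.7(833) = 2285.40 + 570.50 + 85.40 + 342.30 + 583.10 = 3866.70
5. 1.25(1758) + 0.8(833) + 0.7(815) = 2197.50 + 666.40 + 570.50 = 3434.40
6. 1.2(1758) + 1.75(122) = 2109.60 + 213.50 = 2323.10
Combination 3 governs: w_u = 3925.30 plf.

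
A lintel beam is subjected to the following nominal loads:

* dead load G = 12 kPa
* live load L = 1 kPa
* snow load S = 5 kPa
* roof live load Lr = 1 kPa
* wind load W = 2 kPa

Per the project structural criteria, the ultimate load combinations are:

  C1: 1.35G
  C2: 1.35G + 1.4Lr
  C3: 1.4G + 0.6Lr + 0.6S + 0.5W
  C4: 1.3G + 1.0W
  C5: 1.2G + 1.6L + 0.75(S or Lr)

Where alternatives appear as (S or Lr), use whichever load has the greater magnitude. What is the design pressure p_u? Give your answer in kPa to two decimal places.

21.40 kPa

(S or Lr) → S = 5 kPa.
C1: 1.35(12) = 16.20
C2: 1.35(12) + 1.4(1) = 16.20 + 1.40 = 17.60
C3: 1.4(12) + 0.6(1) + 0.6(5) + 0.5(2) = 16.80 + 0.60 + 3.00 + 1.00 = 21.40
C4: 1.3(12) + 1.0(2) = 15.60 + 2.00 = 17.60
C5: 1.2(12) + 1.6(1) + 0.75(5) = 14.40 + 1.60 + 3.75 = 19.75
Combination 3 governs: p_u = 21.40 kPa.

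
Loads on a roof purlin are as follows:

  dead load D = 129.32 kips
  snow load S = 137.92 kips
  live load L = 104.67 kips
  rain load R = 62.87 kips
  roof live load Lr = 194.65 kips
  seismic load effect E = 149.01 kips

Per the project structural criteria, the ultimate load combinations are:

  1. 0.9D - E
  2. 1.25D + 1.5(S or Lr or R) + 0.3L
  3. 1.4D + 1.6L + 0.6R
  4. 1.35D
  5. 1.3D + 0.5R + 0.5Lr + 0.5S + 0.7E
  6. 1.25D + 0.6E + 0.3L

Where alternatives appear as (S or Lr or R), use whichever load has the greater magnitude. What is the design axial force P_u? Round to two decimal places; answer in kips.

(S or Lr or R) → Lr = 194.65 kips.
1. 0.9(129.32) - 1.0(149.01) = -32.62
2. 1.25(129.32) + 1.5(194.65) + 0.3(104.67) = 485.03
3. 1.4(129.32) + 1.6(104.67) + 0.6(62.87) = 386.24
4. 1.35(129.32) = 174.58
5. 1.3(129.32) + 0.5(62.87) + 0.5(194.65) + 0.5(137.92) + 0.7(149.01) = 470.14
6. 1.25(129.32) + 0.6(149.01) + 0.3(104.67) = 282.46
The controlling combination is 2, giving 485.03 kips.

485.03 kips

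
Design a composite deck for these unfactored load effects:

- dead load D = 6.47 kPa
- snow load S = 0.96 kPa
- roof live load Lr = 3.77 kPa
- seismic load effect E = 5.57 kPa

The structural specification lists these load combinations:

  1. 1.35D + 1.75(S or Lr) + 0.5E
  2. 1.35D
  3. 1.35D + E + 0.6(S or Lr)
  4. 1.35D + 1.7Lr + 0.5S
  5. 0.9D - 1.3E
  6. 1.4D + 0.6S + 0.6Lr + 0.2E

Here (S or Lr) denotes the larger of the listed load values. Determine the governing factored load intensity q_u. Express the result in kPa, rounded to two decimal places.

18.12 kPa

(S or Lr) → Lr = 3.77 kPa.
1. 1.35(6.47) + 1.75(3.77) + 0.5(5.57) = 18.12
2. 1.35(6.47) = 8.73
3. 1.35(6.47) + 1.0(5.57) + 0.6(3.77) = 16.57
4. 1.35(6.47) + 1.7(3.77) + 0.5(0.96) = 15.62
5. 0.9(6.47) - 1.3(5.57) = -1.42
6. 1.4(6.47) + 0.6(0.96) + 0.6(3.77) + 0.2(5.57) = 13.01
Combination 1 governs: q_u = 18.12 kPa.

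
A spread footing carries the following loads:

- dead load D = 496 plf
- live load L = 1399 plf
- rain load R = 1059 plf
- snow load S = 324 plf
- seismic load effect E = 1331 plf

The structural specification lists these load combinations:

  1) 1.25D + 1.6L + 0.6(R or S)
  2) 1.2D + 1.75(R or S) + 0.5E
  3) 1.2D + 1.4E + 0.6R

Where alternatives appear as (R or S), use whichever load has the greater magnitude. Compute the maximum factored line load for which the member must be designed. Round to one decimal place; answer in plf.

(R or S) → R = 1059 plf.
1) 1.25(496) + 1.6(1399) + 0.6(1059) = 620.0 + 2238.4 + 635.4 = 3493.8
2) 1.2(496) + 1.75(1059) + 0.5(1331) = 595.2 + 1853.3 + 665.5 = 3114.0
3) 1.2(496) + 1.4(1331) + 0.6(1059) = 595.2 + 1863.4 + 635.4 = 3094.0
The controlling combination is 1, giving 3493.8 plf.

3493.8 plf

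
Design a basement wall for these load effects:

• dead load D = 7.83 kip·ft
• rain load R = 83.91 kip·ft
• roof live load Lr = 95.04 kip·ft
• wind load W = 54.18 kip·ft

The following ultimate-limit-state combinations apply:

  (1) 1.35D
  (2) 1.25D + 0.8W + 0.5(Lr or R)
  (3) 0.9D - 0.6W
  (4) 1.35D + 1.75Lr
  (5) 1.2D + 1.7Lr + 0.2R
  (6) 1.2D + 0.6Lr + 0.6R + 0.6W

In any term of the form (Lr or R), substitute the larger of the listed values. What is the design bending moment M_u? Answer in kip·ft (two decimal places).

(Lr or R) → Lr = 95.04 kip·ft.
(1) 1.35(7.83) = 10.57
(2) 1.25(7.83) + 0.8(54.18) + 0.5(95.04) = 9.79 + 43.34 + 47.52 = 100.65
(3) 0.9(7.83) - 0.6(54.18) = 7.05 - 32.51 = -25.46
(4) 1.35(7.83) + 1.75(95.04) = 10.57 + 166.32 = 176.89
(5) 1.2(7.83) + 1.7(95.04) + 0.2(83.91) = 9.40 + 161.57 + 16.78 = 187.75
(6) 1.2(7.83) + 0.6(95.04) + 0.6(83.91) + 0.6(54.18) = 149.27
Maximum is from combination 5.

187.75 kip·ft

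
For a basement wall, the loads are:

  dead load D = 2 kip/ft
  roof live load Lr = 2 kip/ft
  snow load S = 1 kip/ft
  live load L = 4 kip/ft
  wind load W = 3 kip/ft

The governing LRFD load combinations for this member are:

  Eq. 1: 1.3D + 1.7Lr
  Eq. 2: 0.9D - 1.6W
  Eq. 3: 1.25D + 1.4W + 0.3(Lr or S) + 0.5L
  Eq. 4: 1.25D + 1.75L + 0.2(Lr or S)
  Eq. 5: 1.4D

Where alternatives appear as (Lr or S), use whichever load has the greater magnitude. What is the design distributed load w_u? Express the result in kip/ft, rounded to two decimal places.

9.90 kip/ft

(Lr or S) → Lr = 2 kip/ft.
Eq. 1: 1.3(2) + 1.7(2) = 2.60 + 3.40 = 6.00
Eq. 2: 0.9(2) - 1.6(3) = 1.80 - 4.80 = -3.00
Eq. 3: 1.25(2) + 1.4(3) + 0.3(2) + 0.5(4) = 2.50 + 4.20 + 0.60 + 2.00 = 9.30
Eq. 4: 1.25(2) + 1.75(4) + 0.2(2) = 2.50 + 7.00 + 0.40 = 9.90
Eq. 5: 1.4(2) = 2.80
The controlling combination is 4, giving 9.90 kip/ft.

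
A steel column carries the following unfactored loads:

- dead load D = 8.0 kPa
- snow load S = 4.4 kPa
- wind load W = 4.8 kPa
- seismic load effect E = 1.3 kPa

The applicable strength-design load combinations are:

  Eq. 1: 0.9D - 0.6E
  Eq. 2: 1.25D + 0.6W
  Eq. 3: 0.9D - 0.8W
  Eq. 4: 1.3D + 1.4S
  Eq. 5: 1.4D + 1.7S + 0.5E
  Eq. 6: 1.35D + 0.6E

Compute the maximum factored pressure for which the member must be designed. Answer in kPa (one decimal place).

19.3 kPa

Eq. 1: 0.9(8.0) - 0.6(1.3) = 6.4
Eq. 2: 1.25(8.0) + 0.6(4.8) = 12.9
Eq. 3: 0.9(8.0) - 0.8(4.8) = 3.4
Eq. 4: 1.3(8.0) + 1.4(4.4) = 16.6
Eq. 5: 1.4(8.0) + 1.7(4.4) + 0.5(1.3) = 19.3
Eq. 6: 1.35(8.0) + 0.6(1.3) = 11.6
Maximum is from combination 5.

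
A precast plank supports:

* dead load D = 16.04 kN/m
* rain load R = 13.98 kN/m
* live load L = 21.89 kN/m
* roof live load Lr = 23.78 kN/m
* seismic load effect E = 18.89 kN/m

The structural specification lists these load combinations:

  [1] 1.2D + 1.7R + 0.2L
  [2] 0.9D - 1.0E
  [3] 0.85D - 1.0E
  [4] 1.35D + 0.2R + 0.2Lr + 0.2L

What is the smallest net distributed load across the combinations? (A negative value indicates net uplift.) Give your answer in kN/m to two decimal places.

-5.26 kN/m

[1] 1.2(16.04) + 1.7(13.98) + 0.2(21.89) = 47.39
[2] 0.9(16.04) - 1.0(18.89) = -4.45
[3] 0.85(16.04) - 1.0(18.89) = -5.26
[4] 1.35(16.04) + 0.2(13.98) + 0.2(23.78) + 0.2(21.89) = 33.58
Combination 3 gives the minimum: -5.26 kN/m.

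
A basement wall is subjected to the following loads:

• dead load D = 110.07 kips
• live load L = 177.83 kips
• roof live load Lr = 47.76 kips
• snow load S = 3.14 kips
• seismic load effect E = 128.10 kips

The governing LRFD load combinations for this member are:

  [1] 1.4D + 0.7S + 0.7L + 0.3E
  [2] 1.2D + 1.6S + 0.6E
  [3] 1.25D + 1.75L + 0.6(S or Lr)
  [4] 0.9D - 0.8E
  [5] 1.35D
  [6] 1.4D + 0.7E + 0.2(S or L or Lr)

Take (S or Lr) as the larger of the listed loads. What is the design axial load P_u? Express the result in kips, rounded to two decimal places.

(S or Lr) → Lr = 47.76 kips; (S or L or Lr) → L = 177.83 kips.
[1] 1.4(110.07) + 0.7(3.14) + 0.7(177.83) + 0.3(128.10) = 154.10 + 2.20 + 124.48 + 38.43 = 319.21
[2] 1.2(110.07) + 1.6(3.14) + 0.6(128.10) = 213.97
[3] 1.25(110.07) + 1.75(177.83) + 0.6(47.76) = 137.59 + 311.20 + 28.66 = 477.45
[4] 0.9(110.07) - 0.8(128.10) = 99.06 - 102.48 = -3.42
[5] 1.35(110.07) = 148.59
[6] 1.4(110.07) + 0.7(128.10) + 0.2(177.83) = 279.33
Maximum is from combination 3.

477.45 kips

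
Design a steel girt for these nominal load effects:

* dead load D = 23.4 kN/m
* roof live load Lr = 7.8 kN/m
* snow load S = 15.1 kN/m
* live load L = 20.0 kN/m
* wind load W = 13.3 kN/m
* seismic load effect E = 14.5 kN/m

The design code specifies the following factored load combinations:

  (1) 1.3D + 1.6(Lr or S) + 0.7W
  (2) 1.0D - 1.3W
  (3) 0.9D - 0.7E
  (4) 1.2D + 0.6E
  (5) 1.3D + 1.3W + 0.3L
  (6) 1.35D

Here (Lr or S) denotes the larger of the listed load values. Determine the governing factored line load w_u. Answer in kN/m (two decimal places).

(Lr or S) → S = 15.1 kN/m.
(1) 1.3(23.4) + 1.6(15.1) + 0.7(13.3) = 63.89
(2) 1.0(23.4) - 1.3(13.3) = 6.11
(3) 0.9(23.4) - 0.7(14.5) = 10.91
(4) 1.2(23.4) + 0.6(14.5) = 36.78
(5) 1.3(23.4) + 1.3(13.3) + 0.3(20.0) = 53.71
(6) 1.35(23.4) = 31.59
Combination 1 governs: w_u = 63.89 kN/m.

63.89 kN/m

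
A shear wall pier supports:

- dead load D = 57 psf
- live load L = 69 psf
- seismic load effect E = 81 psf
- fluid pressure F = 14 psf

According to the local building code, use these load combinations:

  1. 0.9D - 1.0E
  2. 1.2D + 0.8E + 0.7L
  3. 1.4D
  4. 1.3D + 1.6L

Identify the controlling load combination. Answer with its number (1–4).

Combination 4

1. 0.9(57) - 1.0(81) = 51.3 - 81.0 = -29.7
2. 1.2(57) + 0.8(81) + 0.7(69) = 68.4 + 64.8 + 48.3 = 181.5
3. 1.4(57) = 79.8
4. 1.3(57) + 1.6(69) = 74.1 + 110.4 = 184.5
The largest value is 184.5 psf from combination 4.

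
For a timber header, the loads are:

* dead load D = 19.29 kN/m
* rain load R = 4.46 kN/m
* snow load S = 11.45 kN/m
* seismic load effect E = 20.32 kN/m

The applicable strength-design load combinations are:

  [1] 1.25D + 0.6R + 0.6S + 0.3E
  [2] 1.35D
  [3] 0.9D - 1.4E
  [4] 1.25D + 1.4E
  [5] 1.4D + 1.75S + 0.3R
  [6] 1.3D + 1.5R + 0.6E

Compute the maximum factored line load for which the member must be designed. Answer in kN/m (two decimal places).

[1] 1.25(19.29) + 0.6(4.46) + 0.6(11.45) + 0.3(20.32) = 39.75
[2] 1.35(19.29) = 26.04
[3] 0.9(19.29) - 1.4(20.32) = 17.36 - 28.45 = -11.09
[4] 1.25(19.29) + 1.4(20.32) = 24.11 + 28.45 = 52.56
[5] 1.4(19.29) + 1.75(11.45) + 0.3(4.46) = 48.38
[6] 1.3(19.29) + 1.5(4.46) + 0.6(20.32) = 25.08 + 6.69 + 12.19 = 43.96
Maximum is from combination 4.

52.56 kN/m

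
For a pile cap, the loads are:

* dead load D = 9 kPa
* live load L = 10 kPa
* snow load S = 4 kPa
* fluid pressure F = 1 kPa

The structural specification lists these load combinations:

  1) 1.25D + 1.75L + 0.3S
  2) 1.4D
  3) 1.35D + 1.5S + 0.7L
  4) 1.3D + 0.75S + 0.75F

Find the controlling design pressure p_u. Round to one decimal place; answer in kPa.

30.0 kPa

1) 1.25(9) + 1.75(10) + 0.3(4) = 11.3 + 17.5 + 1.2 = 30.0
2) 1.4(9) = 12.6
3) 1.35(9) + 1.5(4) + 0.7(10) = 12.2 + 6.0 + 7.0 = 25.2
4) 1.3(9) + 0.75(4) + 0.75(1) = 11.7 + 3.0 + 0.8 = 15.5
The controlling combination is 1, giving 30.0 kPa.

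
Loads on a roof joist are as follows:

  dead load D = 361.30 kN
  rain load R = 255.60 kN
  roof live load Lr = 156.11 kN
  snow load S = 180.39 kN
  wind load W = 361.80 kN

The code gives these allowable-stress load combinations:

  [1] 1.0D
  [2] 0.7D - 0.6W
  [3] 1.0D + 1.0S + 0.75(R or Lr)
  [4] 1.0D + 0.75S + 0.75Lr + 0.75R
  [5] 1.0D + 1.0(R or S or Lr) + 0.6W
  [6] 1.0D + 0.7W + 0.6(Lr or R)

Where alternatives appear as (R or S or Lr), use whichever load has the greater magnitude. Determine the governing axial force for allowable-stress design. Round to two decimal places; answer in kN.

833.98 kN

(R or Lr) → R = 255.60 kN; (R or S or Lr) → R = 255.60 kN; (Lr or R) → R = 255.60 kN.
[1] 1.0(361.30) = 361.30
[2] 0.7(361.30) - 0.6(361.80) = 252.91 - 217.08 = 35.83
[3] 1.0(361.30) + 1.0(180.39) + 0.75(255.60) = 361.30 + 180.39 + 191.70 = 733.39
[4] 1.0(361.30) + 0.75(180.39) + 0.75(156.11) + 0.75(255.60) = 805.38
[5] 1.0(361.30) + 1.0(255.60) + 0.6(361.80) = 361.30 + 255.60 + 217.08 = 833.98
[6] 1.0(361.30) + 0.7(361.80) + 0.6(255.60) = 361.30 + 253.26 + 153.36 = 767.92
The controlling combination is 5, giving 833.98 kN.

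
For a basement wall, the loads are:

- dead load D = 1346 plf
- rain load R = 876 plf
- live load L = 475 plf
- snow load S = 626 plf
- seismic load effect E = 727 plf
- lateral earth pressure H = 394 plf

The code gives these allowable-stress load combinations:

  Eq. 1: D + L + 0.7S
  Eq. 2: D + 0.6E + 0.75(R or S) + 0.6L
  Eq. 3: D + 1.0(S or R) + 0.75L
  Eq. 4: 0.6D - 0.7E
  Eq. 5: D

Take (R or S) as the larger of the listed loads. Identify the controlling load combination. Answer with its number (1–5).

(R or S) → R = 876 plf; (S or R) → R = 876 plf.
Eq. 1: 1.0(1346) + 1.0(475) + 0.7(626) = 1346.0 + 475.0 + 438.2 = 2259.2
Eq. 2: 1.0(1346) + 0.6(727) + 0.75(876) + 0.6(475) = 1346.0 + 436.2 + 657.0 + 285.0 = 2724.2
Eq. 3: 1.0(1346) + 1.0(876) + 0.75(475) = 1346.0 + 876.0 + 356.3 = 2578.3
Eq. 4: 0.6(1346) - 0.7(727) = 807.6 - 508.9 = 298.7
Eq. 5: 1.0(1346) = 1346.0
The largest value is 2724.2 plf from combination 2.

Combination 2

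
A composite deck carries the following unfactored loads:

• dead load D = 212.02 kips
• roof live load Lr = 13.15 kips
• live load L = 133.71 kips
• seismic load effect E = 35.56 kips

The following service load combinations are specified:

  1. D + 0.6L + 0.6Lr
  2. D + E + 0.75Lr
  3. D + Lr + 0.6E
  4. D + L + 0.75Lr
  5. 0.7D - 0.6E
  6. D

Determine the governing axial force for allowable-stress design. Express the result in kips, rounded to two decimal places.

1. 1.0(212.02) + 0.6(133.71) + 0.6(13.15) = 212.02 + 80.23 + 7.89 = 300.14
2. 1.0(212.02) + 1.0(35.56) + 0.75(13.15) = 212.02 + 35.56 + 9.86 = 257.44
3. 1.0(212.02) + 1.0(13.15) + 0.6(35.56) = 212.02 + 13.15 + 21.34 = 246.51
4. 1.0(212.02) + 1.0(133.71) + 0.75(13.15) = 212.02 + 133.71 + 9.86 = 355.59
5. 0.7(212.02) - 0.6(35.56) = 127.08
6. 1.0(212.02) = 212.02
Maximum is from combination 4.

355.59 kips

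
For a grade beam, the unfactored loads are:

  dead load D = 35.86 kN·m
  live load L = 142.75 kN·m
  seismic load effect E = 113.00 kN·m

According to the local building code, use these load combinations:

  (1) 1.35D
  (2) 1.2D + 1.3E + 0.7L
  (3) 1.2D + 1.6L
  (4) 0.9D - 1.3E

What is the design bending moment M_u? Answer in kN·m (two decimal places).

289.86 kN·m

(1) 1.35(35.86) = 48.41
(2) 1.2(35.86) + 1.3(113.00) + 0.7(142.75) = 289.86
(3) 1.2(35.86) + 1.6(142.75) = 271.43
(4) 0.9(35.86) - 1.3(113.00) = -114.63
Maximum is from combination 2.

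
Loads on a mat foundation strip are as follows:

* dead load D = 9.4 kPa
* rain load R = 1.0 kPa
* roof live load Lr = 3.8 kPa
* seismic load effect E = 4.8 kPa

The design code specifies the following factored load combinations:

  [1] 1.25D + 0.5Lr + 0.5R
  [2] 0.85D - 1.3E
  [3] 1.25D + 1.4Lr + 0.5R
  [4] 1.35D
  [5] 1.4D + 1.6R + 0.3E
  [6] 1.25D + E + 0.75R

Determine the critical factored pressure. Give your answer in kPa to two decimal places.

[1] 1.25(9.4) + 0.5(3.8) + 0.5(1.0) = 11.75 + 1.90 + 0.50 = 14.15
[2] 0.85(9.4) - 1.3(4.8) = 7.99 - 6.24 = 1.75
[3] 1.25(9.4) + 1.4(3.8) + 0.5(1.0) = 11.75 + 5.32 + 0.50 = 17.57
[4] 1.35(9.4) = 12.69
[5] 1.4(9.4) + 1.6(1.0) + 0.3(4.8) = 13.16 + 1.60 + 1.44 = 16.20
[6] 1.25(9.4) + 1.0(4.8) + 0.75(1.0) = 11.75 + 4.80 + 0.75 = 17.30
Combination 3 governs: p_u = 17.57 kPa.

17.57 kPa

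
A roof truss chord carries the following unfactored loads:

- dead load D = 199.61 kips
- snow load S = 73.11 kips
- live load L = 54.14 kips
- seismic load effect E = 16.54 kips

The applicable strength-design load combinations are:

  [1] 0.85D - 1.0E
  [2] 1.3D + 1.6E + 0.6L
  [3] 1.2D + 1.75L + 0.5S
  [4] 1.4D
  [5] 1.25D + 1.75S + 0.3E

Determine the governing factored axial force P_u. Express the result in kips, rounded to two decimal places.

382.42 kips

[1] 0.85(199.61) - 1.0(16.54) = 153.13
[2] 1.3(199.61) + 1.6(16.54) + 0.6(54.14) = 318.44
[3] 1.2(199.61) + 1.75(54.14) + 0.5(73.11) = 370.83
[4] 1.4(199.61) = 279.45
[5] 1.25(199.61) + 1.75(73.11) + 0.3(16.54) = 382.42
Combination 5 governs: P_u = 382.42 kips.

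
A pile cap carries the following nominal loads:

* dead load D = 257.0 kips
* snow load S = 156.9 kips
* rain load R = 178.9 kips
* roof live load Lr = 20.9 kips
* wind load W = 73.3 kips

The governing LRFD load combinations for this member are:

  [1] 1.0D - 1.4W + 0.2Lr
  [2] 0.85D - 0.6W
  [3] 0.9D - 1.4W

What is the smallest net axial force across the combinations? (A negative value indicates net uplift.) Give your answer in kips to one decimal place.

128.7 kips

[1] 1.0(257.0) - 1.4(73.3) + 0.2(20.9) = 257.0 - 102.6 + 4.2 = 158.6
[2] 0.85(257.0) - 0.6(73.3) = 218.5 - 44.0 = 174.5
[3] 0.9(257.0) - 1.4(73.3) = 231.3 - 102.6 = 128.7
Combination 3 gives the minimum: 128.7 kips.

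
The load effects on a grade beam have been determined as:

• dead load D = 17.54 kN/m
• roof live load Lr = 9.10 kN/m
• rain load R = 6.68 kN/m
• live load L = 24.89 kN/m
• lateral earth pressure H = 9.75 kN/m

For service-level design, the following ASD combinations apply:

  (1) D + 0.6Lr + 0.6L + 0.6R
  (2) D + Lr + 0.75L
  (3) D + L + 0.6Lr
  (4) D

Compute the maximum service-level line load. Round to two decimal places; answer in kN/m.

47.89 kN/m

(1) 1.0(17.54) + 0.6(9.10) + 0.6(24.89) + 0.6(6.68) = 17.54 + 5.46 + 14.93 + 4.01 = 41.94
(2) 1.0(17.54) + 1.0(9.10) + 0.75(24.89) = 17.54 + 9.10 + 18.67 = 45.31
(3) 1.0(17.54) + 1.0(24.89) + 0.6(9.10) = 17.54 + 24.89 + 5.46 = 47.89
(4) 1.0(17.54) = 17.54
Maximum is from combination 3.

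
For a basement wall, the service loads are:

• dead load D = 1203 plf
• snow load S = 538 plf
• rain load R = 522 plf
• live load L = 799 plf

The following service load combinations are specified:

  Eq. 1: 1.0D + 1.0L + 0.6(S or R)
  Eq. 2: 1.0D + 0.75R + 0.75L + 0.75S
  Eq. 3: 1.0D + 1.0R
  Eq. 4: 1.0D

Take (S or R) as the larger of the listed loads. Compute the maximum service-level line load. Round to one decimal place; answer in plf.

2597.3 plf

(S or R) → S = 538 plf.
Eq. 1: 1.0(1203) + 1.0(799) + 0.6(538) = 2324.8
Eq. 2: 1.0(1203) + 0.75(522) + 0.75(799) + 0.75(538) = 2597.3
Eq. 3: 1.0(1203) + 1.0(522) = 1725.0
Eq. 4: 1.0(1203) = 1203.0
The controlling combination is 2, giving 2597.3 plf.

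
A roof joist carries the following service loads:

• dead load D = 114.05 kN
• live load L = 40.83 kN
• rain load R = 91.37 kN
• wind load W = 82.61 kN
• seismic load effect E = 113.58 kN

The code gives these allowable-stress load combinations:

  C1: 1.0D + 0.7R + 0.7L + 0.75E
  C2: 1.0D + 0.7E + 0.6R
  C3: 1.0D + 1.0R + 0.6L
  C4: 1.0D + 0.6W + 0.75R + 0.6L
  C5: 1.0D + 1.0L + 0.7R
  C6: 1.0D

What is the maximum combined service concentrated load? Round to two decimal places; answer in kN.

C1: 1.0(114.05) + 0.7(91.37) + 0.7(40.83) + 0.75(113.58) = 291.78
C2: 1.0(114.05) + 0.7(113.58) + 0.6(91.37) = 248.38
C3: 1.0(114.05) + 1.0(91.37) + 0.6(40.83) = 229.92
C4: 1.0(114.05) + 0.6(82.61) + 0.75(91.37) + 0.6(40.83) = 256.64
C5: 1.0(114.05) + 1.0(40.83) + 0.7(91.37) = 218.84
C6: 1.0(114.05) = 114.05
The controlling combination is 1, giving 291.78 kN.

291.78 kN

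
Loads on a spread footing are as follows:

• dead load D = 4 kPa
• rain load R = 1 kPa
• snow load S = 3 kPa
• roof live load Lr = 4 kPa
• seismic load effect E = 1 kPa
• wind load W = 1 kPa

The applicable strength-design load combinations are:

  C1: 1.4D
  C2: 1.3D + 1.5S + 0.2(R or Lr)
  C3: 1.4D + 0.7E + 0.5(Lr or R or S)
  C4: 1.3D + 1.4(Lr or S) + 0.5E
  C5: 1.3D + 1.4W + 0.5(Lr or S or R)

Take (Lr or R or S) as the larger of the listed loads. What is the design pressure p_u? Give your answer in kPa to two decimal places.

11.30 kPa

(R or Lr) → Lr = 4 kPa; (Lr or R or S) → Lr = 4 kPa; (Lr or S) → Lr = 4 kPa; (Lr or S or R) → Lr = 4 kPa.
C1: 1.4(4) = 5.60
C2: 1.3(4) + 1.5(3) + 0.2(4) = 5.20 + 4.50 + 0.80 = 10.50
C3: 1.4(4) + 0.7(1) + 0.5(4) = 5.60 + 0.70 + 2.00 = 8.30
C4: 1.3(4) + 1.4(4) + 0.5(1) = 5.20 + 5.60 + 0.50 = 11.30
C5: 1.3(4) + 1.4(1) + 0.5(4) = 5.20 + 1.40 + 2.00 = 8.60
The controlling combination is 4, giving 11.30 kPa.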